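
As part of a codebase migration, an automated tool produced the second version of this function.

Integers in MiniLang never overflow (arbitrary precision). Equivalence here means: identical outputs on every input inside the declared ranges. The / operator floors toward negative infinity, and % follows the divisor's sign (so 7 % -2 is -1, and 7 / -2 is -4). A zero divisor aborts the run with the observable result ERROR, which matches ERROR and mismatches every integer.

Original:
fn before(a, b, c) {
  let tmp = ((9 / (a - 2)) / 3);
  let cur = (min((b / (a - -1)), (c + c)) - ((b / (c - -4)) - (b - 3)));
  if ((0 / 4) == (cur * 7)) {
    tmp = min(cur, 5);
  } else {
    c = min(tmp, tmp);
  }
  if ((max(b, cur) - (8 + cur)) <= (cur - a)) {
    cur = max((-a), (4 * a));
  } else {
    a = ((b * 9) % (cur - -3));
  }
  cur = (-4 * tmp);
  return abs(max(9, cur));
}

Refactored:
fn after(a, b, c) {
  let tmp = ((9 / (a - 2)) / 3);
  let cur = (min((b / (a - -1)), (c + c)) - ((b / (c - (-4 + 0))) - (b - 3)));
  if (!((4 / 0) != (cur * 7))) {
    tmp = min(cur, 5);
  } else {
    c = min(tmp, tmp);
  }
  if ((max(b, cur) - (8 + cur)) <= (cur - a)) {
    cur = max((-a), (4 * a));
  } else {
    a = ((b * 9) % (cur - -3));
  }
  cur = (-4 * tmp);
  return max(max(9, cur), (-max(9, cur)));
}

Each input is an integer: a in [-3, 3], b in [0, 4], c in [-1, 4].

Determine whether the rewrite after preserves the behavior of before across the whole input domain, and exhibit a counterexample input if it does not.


Not equivalent: a=-3, b=0, c=-1 separates them (9 vs ERROR).
before: tmp := -1 | cur := -5 | ((0 / 4) == (cur * 7)): false | c := -1 | ((max(b, cur) - (8 + cur)) <= (cur - a)): true | cur := 3 | cur := 4 | result 9
after: tmp := -1 | cur := -5 | divide-by-zero, output ERROR
verdict: not equivalent; witness: a=-3, b=0, c=-1


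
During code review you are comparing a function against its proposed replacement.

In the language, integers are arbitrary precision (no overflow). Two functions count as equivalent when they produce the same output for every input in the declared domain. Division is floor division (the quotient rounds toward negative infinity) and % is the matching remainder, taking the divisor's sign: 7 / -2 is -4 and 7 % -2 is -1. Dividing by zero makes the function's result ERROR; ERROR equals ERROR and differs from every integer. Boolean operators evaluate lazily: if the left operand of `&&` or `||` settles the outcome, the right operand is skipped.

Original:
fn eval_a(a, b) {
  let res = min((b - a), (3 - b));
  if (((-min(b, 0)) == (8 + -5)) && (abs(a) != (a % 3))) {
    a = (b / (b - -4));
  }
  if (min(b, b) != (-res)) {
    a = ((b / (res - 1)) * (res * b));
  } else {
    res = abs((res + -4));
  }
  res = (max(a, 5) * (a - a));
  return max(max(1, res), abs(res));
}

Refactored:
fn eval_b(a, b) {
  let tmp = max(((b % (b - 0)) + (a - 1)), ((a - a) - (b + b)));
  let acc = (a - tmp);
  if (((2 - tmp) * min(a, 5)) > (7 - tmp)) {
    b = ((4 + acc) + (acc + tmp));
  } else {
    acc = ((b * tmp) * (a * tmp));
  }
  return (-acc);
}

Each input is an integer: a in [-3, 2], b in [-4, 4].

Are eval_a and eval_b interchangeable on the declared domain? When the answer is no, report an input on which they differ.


Take a=-3, b=-4.
eval_a: res = -1; (((-min(b, 0)) == (8 + -5)) && (abs(a) != (a % 3))) -> false; (min(b, b) != (-res)) -> true; a = 8; res = 0; return 1
eval_b: tmp = 8; acc = -11; (((2 - tmp) * min(a, 5)) > (7 - tmp)) -> true; b = -10; return 11
1 against 11: the behavior changed.
verdict: not equivalent; witness: a=-3, b=-4


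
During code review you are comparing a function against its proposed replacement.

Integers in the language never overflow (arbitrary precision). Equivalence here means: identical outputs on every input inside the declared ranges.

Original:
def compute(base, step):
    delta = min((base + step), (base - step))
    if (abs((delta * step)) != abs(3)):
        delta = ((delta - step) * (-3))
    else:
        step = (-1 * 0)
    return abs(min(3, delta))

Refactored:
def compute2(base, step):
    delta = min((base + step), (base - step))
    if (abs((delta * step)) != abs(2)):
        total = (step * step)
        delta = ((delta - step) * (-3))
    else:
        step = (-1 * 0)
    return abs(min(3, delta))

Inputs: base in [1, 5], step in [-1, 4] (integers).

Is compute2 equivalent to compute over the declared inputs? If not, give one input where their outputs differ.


The rewrite breaks on base=1, step=2, where the results are 3 and 1.
compute: delta = -1; (abs((delta * step)) != abs(3)) -> true; delta = 9; return 3
compute2: delta = -1; (abs((delta * step)) != abs(2)) -> false; step = 0; return 1
verdict: not equivalent; witness: base=1, step=2


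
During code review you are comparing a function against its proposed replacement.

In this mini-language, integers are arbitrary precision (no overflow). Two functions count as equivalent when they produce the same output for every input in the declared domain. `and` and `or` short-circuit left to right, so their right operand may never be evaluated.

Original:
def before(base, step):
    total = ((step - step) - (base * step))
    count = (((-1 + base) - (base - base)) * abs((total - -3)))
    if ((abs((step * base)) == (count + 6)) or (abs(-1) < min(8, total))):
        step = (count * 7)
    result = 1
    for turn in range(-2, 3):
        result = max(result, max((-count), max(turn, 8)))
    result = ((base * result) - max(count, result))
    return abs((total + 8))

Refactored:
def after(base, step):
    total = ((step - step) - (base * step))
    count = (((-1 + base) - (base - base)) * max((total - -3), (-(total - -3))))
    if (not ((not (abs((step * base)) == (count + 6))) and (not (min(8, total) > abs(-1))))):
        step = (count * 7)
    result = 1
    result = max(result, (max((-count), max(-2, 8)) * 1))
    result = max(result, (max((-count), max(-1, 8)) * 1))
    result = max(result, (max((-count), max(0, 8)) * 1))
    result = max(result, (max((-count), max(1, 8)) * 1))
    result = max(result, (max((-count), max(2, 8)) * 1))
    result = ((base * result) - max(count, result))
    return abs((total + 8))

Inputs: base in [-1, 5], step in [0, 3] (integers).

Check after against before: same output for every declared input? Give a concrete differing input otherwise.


Behavior is preserved: although comparison usage differs; and arithmetic usage differs; and boolean connective usage differs; and statement counts differ; and constant usage differs; and local variable names differ; and loop structure differs; and min/max/abs usage differs, the outputs never diverge.
Tracing base=4, step=1: before: total=-4, then count=3, then ((abs((step * base)) == (count + 6)) or (abs(-1) < min(8, total))) is false, then result=1, then (turn=-2), then result=8, then (turn=-1), then result=8, then (turn=0), then result=8, then (turn=1), then result=8, then (turn=2), then result=8, then result=24, then returns 4 | after: total=-4, then count=3, then (not ((not (abs((step * base)) == (count + 6))) and (not (min(8, total) > abs(-1))))) is false, then result=1, then result=8, then result=8, then result=8, then result=8, then result=8, then result=24, then returns 4 — matching result 4.
Sweeping the whole domain (28 inputs) finds no disagreement.
verdict: equivalent


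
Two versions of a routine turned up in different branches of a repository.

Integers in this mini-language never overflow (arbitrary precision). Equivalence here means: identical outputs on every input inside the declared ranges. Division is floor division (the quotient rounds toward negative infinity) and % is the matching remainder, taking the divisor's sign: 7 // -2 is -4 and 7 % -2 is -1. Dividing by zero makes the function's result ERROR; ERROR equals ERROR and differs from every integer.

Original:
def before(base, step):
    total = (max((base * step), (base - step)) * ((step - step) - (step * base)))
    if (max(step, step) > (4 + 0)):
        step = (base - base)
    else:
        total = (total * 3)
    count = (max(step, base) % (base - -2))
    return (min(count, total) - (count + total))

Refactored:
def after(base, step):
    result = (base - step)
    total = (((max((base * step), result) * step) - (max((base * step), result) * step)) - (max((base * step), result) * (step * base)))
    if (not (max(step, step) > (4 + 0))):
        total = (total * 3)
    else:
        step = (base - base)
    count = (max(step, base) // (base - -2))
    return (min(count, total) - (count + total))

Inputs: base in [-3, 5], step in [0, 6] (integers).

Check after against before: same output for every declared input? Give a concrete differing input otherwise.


On input base=-3, step=1, before returns 0 while after returns 1.
verdict: not equivalent; witness: base=-3, step=1


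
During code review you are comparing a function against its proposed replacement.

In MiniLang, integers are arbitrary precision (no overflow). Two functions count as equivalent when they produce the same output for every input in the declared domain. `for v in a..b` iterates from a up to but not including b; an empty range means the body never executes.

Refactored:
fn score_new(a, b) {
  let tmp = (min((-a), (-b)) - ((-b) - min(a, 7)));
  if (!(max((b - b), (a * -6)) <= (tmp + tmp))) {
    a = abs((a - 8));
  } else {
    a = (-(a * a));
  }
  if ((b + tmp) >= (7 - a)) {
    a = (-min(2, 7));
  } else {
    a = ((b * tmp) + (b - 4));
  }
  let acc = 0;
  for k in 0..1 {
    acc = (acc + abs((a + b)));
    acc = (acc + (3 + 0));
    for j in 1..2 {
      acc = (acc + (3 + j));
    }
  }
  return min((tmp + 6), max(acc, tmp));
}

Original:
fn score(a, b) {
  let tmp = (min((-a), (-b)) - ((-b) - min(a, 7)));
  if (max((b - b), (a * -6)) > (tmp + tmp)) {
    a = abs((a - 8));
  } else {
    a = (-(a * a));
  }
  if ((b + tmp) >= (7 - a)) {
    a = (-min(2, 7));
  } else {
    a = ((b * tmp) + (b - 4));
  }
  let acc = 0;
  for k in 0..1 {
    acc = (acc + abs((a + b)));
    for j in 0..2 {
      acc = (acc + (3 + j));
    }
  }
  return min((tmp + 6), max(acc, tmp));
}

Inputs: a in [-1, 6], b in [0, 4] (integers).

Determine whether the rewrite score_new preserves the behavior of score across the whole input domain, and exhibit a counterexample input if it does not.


This is a faithful refactor — statement counts differ; also loop structure differs; also boolean connective usage differs; also constant usage differs; also arithmetic usage differs; also comparison usage differs, but the computed results match everywhere.
As a probe, take a=5, b=3: score runs tmp=3, then (max((b - b), (a * -6)) > (tmp + tmp)) is false, then a=-25, then ((b + tmp) >= (7 - a)) is false, then a=8, then acc=0, then (k=0), then acc=11, then (j=0), then acc=14, then (j=1), then acc=18, then returns 9; score_new runs tmp=3, then (!(max((b - b), (a * -6)) <= (tmp + tmp))) is false, then a=-25, then ((b + tmp) >= (7 - a)) is false, then a=8, then acc=0, then (k=0), then acc=11, then acc=14, then (j=1), then acc=18, then returns 9; both end at 9.
Across all 40 domain points the two functions coincide.
verdict: equivalent


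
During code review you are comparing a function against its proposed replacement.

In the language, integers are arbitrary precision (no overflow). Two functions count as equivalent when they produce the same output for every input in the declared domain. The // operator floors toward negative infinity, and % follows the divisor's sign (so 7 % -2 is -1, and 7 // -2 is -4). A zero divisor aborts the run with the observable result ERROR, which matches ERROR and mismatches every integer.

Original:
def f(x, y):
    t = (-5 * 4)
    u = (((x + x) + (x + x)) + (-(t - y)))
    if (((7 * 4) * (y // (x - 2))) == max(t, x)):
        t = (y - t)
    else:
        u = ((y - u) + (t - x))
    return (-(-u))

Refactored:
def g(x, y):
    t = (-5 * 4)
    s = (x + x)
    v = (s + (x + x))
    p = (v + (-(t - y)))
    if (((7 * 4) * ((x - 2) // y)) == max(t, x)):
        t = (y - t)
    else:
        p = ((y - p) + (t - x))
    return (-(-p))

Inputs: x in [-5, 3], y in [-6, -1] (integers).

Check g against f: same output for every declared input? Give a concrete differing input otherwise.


On input x=0, y=-6, f returns -40 while g returns 14.
verdict: not equivalent; witness: x=0, y=-6


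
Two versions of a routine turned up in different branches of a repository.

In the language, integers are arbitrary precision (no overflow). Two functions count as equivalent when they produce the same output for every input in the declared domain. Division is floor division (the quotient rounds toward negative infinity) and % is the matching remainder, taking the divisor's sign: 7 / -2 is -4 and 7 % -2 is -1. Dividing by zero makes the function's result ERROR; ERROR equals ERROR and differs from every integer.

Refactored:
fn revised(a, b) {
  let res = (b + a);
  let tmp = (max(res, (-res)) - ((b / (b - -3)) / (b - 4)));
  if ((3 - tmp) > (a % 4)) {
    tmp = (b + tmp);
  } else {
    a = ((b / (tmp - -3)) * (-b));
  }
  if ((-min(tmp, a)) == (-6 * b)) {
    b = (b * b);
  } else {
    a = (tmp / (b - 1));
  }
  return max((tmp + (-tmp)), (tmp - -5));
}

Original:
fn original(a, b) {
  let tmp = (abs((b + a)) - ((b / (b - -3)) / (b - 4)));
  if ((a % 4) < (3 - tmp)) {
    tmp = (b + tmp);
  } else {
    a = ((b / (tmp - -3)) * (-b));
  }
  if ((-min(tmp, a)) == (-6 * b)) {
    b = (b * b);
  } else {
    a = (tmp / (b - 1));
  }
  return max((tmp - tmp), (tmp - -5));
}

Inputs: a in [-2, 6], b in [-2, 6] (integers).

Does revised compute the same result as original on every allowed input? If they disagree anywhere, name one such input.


Behavior is preserved: although min/max/abs usage differs; and statement counts differ; and comparison usage differs; and arithmetic usage differs; and local variable names differ, the outputs never diverge.
One worked example (a=-2, b=-2) — original: tmp = 4; ((a % 4) < (3 - tmp)) -> false; a = -2; ((-min(tmp, a)) == (-6 * b)) -> false; a = -2; return 9; revised: res = -4; tmp = 4; ((3 - tmp) > (a % 4)) -> false; a = -2; ((-min(tmp, a)) == (-6 * b)) -> false; a = -2; return 9; agreement on 9.
Sweeping the whole domain (81 inputs) finds no disagreement.
verdict: equivalent


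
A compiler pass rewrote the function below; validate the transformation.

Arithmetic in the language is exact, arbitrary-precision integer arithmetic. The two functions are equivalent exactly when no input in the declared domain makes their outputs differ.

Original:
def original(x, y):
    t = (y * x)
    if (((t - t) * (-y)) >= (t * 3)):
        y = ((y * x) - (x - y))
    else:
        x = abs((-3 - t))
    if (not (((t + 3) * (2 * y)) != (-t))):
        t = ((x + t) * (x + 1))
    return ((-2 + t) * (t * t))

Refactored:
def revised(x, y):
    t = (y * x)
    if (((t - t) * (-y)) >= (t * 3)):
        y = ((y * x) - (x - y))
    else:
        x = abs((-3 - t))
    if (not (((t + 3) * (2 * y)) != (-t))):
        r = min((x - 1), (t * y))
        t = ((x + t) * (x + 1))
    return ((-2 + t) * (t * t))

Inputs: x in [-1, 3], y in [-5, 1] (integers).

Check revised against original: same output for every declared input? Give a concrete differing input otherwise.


Comparing the listings, the differences include: min/max/abs usage differs; and arithmetic usage differs; and statement counts differ; and constant usage differs; and local variable names differ.
One worked example (x=-1, y=0) — original: t = 0; (((t - t) * (-y)) >= (t * 3)) -> true; y = 1; (not (((t + 3) * (2 * y)) != (-t))) -> false; return 0; revised: t = 0; (((t - t) * (-y)) >= (t * 3)) -> true; y = 1; (not (((t + 3) * (2 * y)) != (-t))) -> false; return 0; agreement on 0.
Every one of the 35 inputs gives matching results.
verdict: equivalent


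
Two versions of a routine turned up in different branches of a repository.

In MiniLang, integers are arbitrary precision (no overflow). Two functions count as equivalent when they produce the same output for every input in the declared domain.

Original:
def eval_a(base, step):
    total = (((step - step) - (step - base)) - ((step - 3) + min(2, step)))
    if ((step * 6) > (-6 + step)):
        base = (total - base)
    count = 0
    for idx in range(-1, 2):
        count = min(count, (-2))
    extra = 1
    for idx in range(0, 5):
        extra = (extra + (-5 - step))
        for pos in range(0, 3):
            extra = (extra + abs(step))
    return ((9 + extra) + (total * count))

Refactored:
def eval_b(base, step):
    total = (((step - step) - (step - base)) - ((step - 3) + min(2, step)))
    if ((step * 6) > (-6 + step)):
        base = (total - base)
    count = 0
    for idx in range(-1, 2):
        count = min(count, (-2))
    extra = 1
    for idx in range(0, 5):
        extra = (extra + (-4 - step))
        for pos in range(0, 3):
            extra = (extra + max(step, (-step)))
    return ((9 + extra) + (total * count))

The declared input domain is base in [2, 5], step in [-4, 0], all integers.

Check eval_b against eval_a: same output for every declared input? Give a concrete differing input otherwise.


Try base=2, step=-4.
eval_a: total := 17 | ((step * 6) > (-6 + step)): false | count := 0 | iter idx=-1: | count := -2 | iter idx=0: | count := -2 | iter idx=1: | count := -2 | extra := 1 | iter idx=0: | extra := 0 | iter pos=0: | extra := 4 | iter pos=1: | extra := 8 | iter pos=2: | extra := 12 | iter idx=1: | extra := 11 | iter pos=0: | extra := 15 | iter pos=1: | extra := 19 | iter pos=2: | extra := 23 | iter idx=2: | extra := 22 | iter pos=0: | extra := 26 | iter pos=1: | extra := 30 | iter pos=2: | extra := 34 | iter idx=3: | extra := 33 | iter pos=0: | extra := 37 | iter pos=1: | extra := 41 | iter pos=2: | extra := 45 | iter idx=4: | extra := 44 | iter pos=0: | extra := 48 | iter pos=1: | extra := 52 | iter pos=2: | extra := 56 | result 31
eval_b: total := 17 | ((step * 6) > (-6 + step)): false | count := 0 | iter idx=-1: | count := -2 | iter idx=0: | count := -2 | iter idx=1: | count := -2 | extra := 1 | iter idx=0: | extra := 1 | iter pos=0: | extra := 5 | iter pos=1: | extra := 9 | iter pos=2: | extra := 13 | iter idx=1: | extra := 13 | iter pos=0: | extra := 17 | iter pos=1: | extra := 21 | iter pos=2: | extra := 25 | iter idx=2: | extra := 25 | iter pos=0: | extra := 29 | iter pos=1: | extra := 33 | iter pos=2: | extra := 37 | iter idx=3: | extra := 37 | iter pos=0: | extra := 41 | iter pos=1: | extra := 45 | iter pos=2: | extra := 49 | iter idx=4: | extra := 49 | iter pos=0: | extra := 53 | iter pos=1: | extra := 57 | iter pos=2: | extra := 61 | result 36
31 vs 36 — the two versions disagree here.
verdict: not equivalent; witness: base=2, step=-4


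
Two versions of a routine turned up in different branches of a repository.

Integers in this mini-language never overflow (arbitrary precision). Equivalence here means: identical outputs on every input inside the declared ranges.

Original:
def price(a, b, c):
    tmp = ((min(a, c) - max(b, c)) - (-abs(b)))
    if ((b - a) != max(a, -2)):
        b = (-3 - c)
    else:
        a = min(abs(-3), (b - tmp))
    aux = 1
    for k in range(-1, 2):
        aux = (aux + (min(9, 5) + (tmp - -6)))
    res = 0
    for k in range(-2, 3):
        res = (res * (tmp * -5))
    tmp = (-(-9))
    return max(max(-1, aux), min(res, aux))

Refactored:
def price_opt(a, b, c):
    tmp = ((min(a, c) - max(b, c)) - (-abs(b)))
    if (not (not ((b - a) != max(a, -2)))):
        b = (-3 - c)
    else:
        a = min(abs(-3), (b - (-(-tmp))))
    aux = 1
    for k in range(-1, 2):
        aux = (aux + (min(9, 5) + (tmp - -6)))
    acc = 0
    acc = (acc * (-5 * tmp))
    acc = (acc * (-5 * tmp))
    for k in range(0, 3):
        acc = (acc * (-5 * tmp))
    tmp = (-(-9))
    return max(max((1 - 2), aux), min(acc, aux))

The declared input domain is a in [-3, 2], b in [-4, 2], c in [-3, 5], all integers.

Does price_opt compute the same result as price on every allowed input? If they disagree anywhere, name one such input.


The two versions differ — the changes include local variable names differ; and constant usage differs; and boolean connective usage differs; and statement counts differ; and arithmetic usage differs; and loop structure differs.
One worked example (a=-3, b=2, c=2) — price: tmp becomes -3; next ((b - a) != max(a, -2)) evaluates to true; next b becomes -5; next aux becomes 1; next at k=-1:; next aux becomes 9; next at k=0:; next aux becomes 17; next at k=1:; next aux becomes 25; next res becomes 0; next at k=-2:; next res becomes 0; next at k=-1:; next res becomes 0; next at k=0:; next res becomes 0; next at k=1:; next res becomes 0; next at k=2:; next res becomes 0; next tmp becomes 9; next final value 25; price_opt: tmp becomes -3; next (not (not ((b - a) != max(a, -2)))) evaluates to true; next b becomes -5; next aux becomes 1; next at k=-1:; next aux becomes 9; next at k=0:; next aux becomes 17; next at k=1:; next aux becomes 25; next acc becomes 0; next acc becomes 0; next acc becomes 0; next at k=0:; next acc becomes 0; next at k=1:; next acc becomes 0; next at k=2:; next acc becomes 0; next tmp becomes 9; next final value 25; agreement on 25.
Checked all 378 inputs in the declared domain: the outputs agree on every one.
verdict: equivalent


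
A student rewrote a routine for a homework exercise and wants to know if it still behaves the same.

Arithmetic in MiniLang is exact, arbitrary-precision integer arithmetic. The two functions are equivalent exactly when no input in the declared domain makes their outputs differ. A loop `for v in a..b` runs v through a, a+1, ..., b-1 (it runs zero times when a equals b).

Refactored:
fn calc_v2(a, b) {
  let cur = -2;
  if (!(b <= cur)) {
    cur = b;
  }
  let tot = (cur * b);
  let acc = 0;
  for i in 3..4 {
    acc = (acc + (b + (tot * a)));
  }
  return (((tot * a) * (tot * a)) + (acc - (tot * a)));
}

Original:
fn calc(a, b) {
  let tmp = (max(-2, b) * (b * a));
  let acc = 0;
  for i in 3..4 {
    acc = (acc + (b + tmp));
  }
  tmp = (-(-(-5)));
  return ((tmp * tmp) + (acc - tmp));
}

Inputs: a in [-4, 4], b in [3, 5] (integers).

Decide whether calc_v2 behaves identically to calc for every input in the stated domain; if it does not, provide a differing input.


These are not equivalent — on a=-4, b=3 the outputs split (-3 vs 1299).
calc: tmp becomes -36; next acc becomes 0; next at i=3:; next acc becomes -33; next tmp becomes -5; next final value -3
calc_v2: cur becomes -2; next (!(b <= cur)) evaluates to true; next cur becomes 3; next tot becomes 9; next acc becomes 0; next at i=3:; next acc becomes -33; next final value 1299
verdict: not equivalent; witness: a=-4, b=3


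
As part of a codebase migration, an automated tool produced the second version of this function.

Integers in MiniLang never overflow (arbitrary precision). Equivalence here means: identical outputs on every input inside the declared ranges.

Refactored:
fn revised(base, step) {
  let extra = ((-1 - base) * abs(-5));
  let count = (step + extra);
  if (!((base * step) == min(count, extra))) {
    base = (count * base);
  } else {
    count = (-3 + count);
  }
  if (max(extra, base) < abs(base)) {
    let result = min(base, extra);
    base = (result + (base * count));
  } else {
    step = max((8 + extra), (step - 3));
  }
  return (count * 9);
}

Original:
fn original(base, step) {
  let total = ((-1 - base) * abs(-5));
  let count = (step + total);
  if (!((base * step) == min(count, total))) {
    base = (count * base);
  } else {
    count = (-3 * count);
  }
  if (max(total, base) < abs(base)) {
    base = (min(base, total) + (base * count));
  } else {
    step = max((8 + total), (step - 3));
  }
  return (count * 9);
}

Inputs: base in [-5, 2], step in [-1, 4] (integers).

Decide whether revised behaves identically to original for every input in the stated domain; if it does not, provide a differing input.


Evaluate both at base=-1, step=0.
original: total=0, then count=0, then (!((base * step) == min(count, total))) is false, then count=0, then (max(total, base) < abs(base)) is true, then base=-1, then returns 0
revised: extra=0, then count=0, then (!((base * step) == min(count, extra))) is false, then count=-3, then (max(extra, base) < abs(base)) is true, then result=-1, then base=2, then returns -27
0 and -27 differ, so these are not the same function on this domain.
verdict: not equivalent; witness: base=-1, step=0


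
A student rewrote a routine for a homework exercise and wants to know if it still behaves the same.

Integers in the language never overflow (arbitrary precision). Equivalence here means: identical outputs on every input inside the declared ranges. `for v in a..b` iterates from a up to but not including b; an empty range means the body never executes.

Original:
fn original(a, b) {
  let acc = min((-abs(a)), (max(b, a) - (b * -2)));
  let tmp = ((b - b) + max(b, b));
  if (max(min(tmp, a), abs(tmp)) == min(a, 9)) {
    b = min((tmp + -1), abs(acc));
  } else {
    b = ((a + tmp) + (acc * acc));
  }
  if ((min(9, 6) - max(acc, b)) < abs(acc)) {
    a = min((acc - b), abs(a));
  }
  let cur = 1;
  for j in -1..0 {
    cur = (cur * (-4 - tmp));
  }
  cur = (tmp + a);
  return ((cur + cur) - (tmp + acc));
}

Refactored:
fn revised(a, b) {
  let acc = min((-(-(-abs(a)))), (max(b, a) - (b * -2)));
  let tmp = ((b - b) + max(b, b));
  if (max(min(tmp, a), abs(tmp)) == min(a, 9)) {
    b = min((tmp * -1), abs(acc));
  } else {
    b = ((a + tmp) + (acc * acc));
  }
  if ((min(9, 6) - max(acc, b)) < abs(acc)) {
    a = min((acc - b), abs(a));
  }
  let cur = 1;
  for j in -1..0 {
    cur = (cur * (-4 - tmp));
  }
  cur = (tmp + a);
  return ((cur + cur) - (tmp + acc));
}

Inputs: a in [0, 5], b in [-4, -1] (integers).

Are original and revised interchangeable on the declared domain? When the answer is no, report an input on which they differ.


Try a=4, b=-4.
original: acc becomes -4; next tmp becomes -4; next (max(min(tmp, a), abs(tmp)) == min(a, 9)) evaluates to true; next b becomes -5; next ((min(9, 6) - max(acc, b)) < abs(acc)) evaluates to false; next cur becomes 1; next at j=-1:; next cur becomes 0; next cur becomes 0; next final value 8
revised: acc becomes -4; next tmp becomes -4; next (max(min(tmp, a), abs(tmp)) == min(a, 9)) evaluates to true; next b becomes 4; next ((min(9, 6) - max(acc, b)) < abs(acc)) evaluates to true; next a becomes -8; next cur becomes 1; next at j=-1:; next cur becomes 0; next cur becomes -12; next final value -16
8 and -16 differ, so these are not the same function on this domain.
verdict: not equivalent; witness: a=4, b=-4


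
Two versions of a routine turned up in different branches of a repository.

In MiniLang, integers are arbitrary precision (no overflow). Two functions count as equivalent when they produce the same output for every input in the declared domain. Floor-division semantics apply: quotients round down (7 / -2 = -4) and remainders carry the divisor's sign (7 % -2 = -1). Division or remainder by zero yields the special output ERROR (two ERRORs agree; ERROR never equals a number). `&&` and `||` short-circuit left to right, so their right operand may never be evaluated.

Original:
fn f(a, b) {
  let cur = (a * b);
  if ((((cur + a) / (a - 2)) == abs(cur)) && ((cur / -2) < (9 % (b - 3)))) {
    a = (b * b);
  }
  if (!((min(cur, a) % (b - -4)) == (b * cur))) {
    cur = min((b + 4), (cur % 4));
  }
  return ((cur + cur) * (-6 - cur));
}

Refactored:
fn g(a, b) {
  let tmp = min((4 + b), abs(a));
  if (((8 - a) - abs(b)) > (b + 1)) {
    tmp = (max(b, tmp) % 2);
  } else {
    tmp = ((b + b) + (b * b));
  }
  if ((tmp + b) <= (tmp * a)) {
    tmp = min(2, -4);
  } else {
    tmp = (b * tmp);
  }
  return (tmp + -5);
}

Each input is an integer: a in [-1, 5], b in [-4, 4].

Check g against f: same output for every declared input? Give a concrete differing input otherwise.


Not equivalent: a=-1, b=-4 separates them (ERROR vs -9).
f: cur = 4; ((((cur + a) / (a - 2)) == abs(cur)) && ((cur / -2) < (9 % (b - 3)))) -> false; division by zero -> ERROR
g: tmp = 0; (((8 - a) - abs(b)) > (b + 1)) -> true; tmp = 0; ((tmp + b) <= (tmp * a)) -> true; tmp = -4; return -9
verdict: not equivalent; witness: a=-1, b=-4


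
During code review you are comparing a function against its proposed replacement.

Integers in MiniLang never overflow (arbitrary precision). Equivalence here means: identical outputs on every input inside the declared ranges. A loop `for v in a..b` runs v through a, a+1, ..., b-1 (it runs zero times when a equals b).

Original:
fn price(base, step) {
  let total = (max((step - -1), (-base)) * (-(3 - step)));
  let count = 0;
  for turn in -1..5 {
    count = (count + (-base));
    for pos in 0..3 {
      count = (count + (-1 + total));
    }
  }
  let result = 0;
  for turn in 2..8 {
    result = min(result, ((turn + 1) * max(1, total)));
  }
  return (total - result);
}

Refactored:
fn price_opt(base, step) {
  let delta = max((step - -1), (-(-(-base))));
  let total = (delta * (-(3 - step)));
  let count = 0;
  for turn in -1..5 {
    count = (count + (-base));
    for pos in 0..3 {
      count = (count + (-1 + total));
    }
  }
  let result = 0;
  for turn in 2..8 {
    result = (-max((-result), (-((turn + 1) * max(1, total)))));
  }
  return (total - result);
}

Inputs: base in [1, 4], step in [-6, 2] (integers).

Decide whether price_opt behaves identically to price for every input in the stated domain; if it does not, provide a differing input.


Comparing the listings, the differences include: min/max/abs usage differs; local variable names differ; statement counts differ.
One worked example (base=2, step=-3) — price: total = 12; count = 0; [turn=-1]; count = -2; [pos=0]; count = 9; [pos=1]; count = 20; [pos=2]; count = 31; [turn=0]; count = 29; [pos=0]; count = 40; [pos=1]; count = 51; [pos=2]; count = 62; [turn=1]; count = 60; [pos=0]; count = 71; [pos=1]; count = 82; [pos=2]; count = 93; [turn=2]; count = 91; [pos=0]; count = 102; [pos=1]; count = 113; [pos=2]; count = 124; [turn=3]; count = 122; [pos=0]; count = 133; [pos=1]; count = 144; [pos=2]; count = 155; [turn=4]; count = 153; [pos=0]; count = 164; [pos=1]; count = 175; [pos=2]; count = 186; result = 0; [turn=2]; result = 0; [turn=3]; result = 0; [turn=4]; result = 0; [turn=5]; result = 0; [turn=6]; result = 0; [turn=7]; result = 0; return 12; price_opt: delta = -2; total = 12; count = 0; [turn=-1]; count = -2; [pos=0]; count = 9; [pos=1]; count = 20; [pos=2]; count = 31; [turn=0]; count = 29; [pos=0]; count = 40; [pos=1]; count = 51; [pos=2]; count = 62; [turn=1]; count = 60; [pos=0]; count = 71; [pos=1]; count = 82; [pos=2]; count = 93; [turn=2]; count = 91; [pos=0]; count = 102; [pos=1]; count = 113; [pos=2]; count = 124; [turn=3]; count = 122; [pos=0]; count = 133; [pos=1]; count = 144; [pos=2]; count = 155; [turn=4]; count = 153; [pos=0]; count = 164; [pos=1]; count = 175; [pos=2]; count = 186; result = 0; [turn=2]; result = 0; [turn=3]; result = 0; [turn=4]; result = 0; [turn=5]; result = 0; [turn=6]; result = 0; [turn=7]; result = 0; return 12; agreement on 12.
Checked all 36 inputs in the declared domain: the outputs agree on every one.
verdict: equivalent


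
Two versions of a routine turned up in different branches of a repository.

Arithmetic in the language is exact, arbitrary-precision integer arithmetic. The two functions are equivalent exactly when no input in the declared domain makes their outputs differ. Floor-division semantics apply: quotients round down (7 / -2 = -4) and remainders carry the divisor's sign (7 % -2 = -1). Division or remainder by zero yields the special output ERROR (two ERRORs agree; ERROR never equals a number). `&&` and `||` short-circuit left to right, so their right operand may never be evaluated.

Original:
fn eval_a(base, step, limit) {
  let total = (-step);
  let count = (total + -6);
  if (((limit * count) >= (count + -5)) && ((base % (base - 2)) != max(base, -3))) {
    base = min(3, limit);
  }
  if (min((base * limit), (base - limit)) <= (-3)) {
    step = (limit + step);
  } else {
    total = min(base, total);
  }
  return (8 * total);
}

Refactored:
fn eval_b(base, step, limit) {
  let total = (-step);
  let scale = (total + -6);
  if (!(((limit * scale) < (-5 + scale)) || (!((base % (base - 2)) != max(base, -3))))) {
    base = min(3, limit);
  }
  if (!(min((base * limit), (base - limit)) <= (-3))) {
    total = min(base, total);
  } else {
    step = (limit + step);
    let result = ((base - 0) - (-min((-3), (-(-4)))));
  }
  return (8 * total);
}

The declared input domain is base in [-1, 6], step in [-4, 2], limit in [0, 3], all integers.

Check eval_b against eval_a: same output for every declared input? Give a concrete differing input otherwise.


Equivalent. One difference looks behavioral, but it never changes the outcome for any declared input.
Checked all 224 inputs in the declared domain: the outputs agree on every one.
Spot check at base=3, step=0, limit=1 — eval_a: total=0, then count=-6, then (((limit * count) >= (count + -5)) && ((base % (base - 2)) != max(base, -3))) is true, then base=1, then (min((base * limit), (base - limit)) <= (-3)) is false, then total=0, then returns 0. eval_b: total=0, then scale=-6, then (!(((limit * scale) < (-5 + scale)) || (!((base % (base - 2)) != max(base, -3))))) is true, then base=1, then (!(min((base * limit), (base - limit)) <= (-3))) is true, then total=0, then returns 0. Both give 0.
verdict: equivalent


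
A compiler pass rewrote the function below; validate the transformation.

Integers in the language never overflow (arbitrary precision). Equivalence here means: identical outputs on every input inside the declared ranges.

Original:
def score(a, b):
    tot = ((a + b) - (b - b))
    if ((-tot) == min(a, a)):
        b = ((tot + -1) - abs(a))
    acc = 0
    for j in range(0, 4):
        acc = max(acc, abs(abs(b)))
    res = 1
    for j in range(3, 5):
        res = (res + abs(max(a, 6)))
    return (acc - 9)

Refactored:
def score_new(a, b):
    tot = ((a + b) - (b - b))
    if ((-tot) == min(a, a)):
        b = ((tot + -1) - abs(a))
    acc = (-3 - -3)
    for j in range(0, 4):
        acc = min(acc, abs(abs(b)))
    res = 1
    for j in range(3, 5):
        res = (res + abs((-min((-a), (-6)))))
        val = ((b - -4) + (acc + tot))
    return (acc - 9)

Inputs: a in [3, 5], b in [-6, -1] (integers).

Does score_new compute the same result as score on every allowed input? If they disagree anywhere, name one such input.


Evaluate both at a=3, b=-6.
score: tot becomes -3; next ((-tot) == min(a, a)) evaluates to true; next b becomes -7; next acc becomes 0; next at j=0:; next acc becomes 7; next at j=1:; next acc becomes 7; next at j=2:; next acc becomes 7; next at j=3:; next acc becomes 7; next res becomes 1; next at j=3:; next res becomes 7; next at j=4:; next res becomes 13; next final value -2
score_new: tot becomes -3; next ((-tot) == min(a, a)) evaluates to true; next b becomes -7; next acc becomes 0; next at j=0:; next acc becomes 0; next at j=1:; next acc becomes 0; next at j=2:; next acc becomes 0; next at j=3:; next acc becomes 0; next res becomes 1; next at j=3:; next res becomes 7; next val becomes -6; next at j=4:; next res becomes 13; next val becomes -6; next final value -9
-2 vs -9 — the two versions disagree here.
verdict: not equivalent; witness: a=3, b=-6


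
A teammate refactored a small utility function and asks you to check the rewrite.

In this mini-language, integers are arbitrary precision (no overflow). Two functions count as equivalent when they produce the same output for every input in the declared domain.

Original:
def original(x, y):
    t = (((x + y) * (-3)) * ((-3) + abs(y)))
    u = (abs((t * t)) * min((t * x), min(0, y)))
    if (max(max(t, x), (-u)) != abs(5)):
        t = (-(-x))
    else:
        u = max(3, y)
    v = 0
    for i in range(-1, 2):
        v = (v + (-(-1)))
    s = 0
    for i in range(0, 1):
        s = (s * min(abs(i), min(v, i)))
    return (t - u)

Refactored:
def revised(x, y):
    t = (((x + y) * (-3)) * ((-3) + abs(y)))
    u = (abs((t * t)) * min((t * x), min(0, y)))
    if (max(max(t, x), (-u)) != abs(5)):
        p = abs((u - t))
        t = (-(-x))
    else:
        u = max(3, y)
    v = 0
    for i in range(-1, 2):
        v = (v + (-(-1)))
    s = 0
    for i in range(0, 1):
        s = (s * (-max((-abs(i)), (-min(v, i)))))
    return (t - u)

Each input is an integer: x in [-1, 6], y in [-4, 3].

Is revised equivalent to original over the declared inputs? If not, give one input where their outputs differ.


This is a faithful refactor — local variable names differ; also min/max/abs usage differs; also statement counts differ; also arithmetic usage differs, but the computed results match everywhere.
As a probe, take x=4, y=0: original runs t = 36; u = 0; (max(max(t, x), (-u)) != abs(5)) -> true; t = 4; v = 0; [i=-1]; v = 1; [i=0]; v = 2; [i=1]; v = 3; s = 0; [i=0]; s = 0; return 4; revised runs t = 36; u = 0; (max(max(t, x), (-u)) != abs(5)) -> true; p = 36; t = 4; v = 0; [i=-1]; v = 1; [i=0]; v = 2; [i=1]; v = 3; s = 0; [i=0]; s = 0; return 4; both end at 4.
Across all 64 domain points the two functions coincide.
verdict: equivalent


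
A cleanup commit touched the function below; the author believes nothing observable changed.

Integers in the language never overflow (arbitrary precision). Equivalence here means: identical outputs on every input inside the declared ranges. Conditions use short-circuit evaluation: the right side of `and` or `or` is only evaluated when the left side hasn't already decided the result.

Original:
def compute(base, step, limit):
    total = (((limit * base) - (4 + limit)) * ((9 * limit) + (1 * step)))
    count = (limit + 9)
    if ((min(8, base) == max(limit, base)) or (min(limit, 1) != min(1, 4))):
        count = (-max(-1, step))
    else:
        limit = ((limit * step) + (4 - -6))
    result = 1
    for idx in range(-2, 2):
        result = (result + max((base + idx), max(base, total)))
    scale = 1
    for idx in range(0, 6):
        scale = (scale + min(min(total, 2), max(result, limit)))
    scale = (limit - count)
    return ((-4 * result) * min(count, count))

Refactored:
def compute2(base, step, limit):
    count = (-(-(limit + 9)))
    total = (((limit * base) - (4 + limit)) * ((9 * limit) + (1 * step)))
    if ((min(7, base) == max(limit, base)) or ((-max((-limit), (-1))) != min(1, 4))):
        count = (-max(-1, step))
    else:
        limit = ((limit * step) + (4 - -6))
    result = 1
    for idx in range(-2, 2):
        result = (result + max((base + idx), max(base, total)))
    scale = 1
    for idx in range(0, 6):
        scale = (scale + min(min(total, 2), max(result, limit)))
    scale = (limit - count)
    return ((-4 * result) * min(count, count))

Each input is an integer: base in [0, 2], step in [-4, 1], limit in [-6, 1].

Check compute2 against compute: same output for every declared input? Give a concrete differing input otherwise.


The one real change (`8` became `7`) has no effect anywhere in the declared ranges.
As a probe, take base=0, step=-1, limit=-3: compute runs total=28, then count=6, then ((min(8, base) == max(limit, base)) or (min(limit, 1) != min(1, 4))) is true, then count=1, then result=1, then (idx=-2), then result=29, then (idx=-1), then result=57, then (idx=0), then result=85, then (idx=1), then result=113, then scale=1, then (idx=0), then scale=3, then (idx=1), then scale=5, then (idx=2), then scale=7, then (idx=3), then scale=9, then (idx=4), then scale=11, then (idx=5), then scale=13, then scale=-4, then returns -452; compute2 runs count=6, then total=28, then ((min(7, base) == max(limit, base)) or ((-max((-limit), (-1))) != min(1, 4))) is true, then count=1, then result=1, then (idx=-2), then result=29, then (idx=-1), then result=57, then (idx=0), then result=85, then (idx=1), then result=113, then scale=1, then (idx=0), then scale=3, then (idx=1), then scale=5, then (idx=2), then scale=7, then (idx=3), then scale=9, then (idx=4), then scale=11, then (idx=5), then scale=13, then scale=-4, then returns -452; both end at -452.
Checked all 144 inputs in the declared domain: the outputs agree on every one.
verdict: equivalent


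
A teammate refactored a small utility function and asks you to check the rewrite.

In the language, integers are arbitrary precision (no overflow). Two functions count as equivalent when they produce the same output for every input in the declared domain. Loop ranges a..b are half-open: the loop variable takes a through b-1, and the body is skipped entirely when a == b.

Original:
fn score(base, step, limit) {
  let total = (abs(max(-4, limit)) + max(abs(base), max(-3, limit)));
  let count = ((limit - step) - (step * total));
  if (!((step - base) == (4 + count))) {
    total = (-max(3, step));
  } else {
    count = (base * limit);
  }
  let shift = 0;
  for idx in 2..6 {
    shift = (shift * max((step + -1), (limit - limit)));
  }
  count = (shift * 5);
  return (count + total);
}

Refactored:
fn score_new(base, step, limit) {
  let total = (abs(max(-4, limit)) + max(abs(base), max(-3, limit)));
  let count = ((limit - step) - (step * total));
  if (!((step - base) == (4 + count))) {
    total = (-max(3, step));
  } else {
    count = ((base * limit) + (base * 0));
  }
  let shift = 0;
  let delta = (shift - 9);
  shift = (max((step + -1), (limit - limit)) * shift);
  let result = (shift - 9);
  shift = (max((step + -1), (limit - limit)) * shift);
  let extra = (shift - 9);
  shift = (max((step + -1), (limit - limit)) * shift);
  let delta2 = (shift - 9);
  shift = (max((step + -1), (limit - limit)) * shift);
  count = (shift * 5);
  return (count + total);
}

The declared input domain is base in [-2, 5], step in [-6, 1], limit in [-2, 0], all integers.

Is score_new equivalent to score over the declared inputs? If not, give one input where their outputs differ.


Equivalent — the differences include min/max/abs usage differs, plus constant usage differs, plus arithmetic usage differs, plus statement counts differ, plus local variable names differ, plus loop structure differs, yet no declared input distinguishes the two.
As a probe, take base=-2, step=-2, limit=-2: score runs total=4, then count=8, then (!((step - base) == (4 + count))) is true, then total=-3, then shift=0, then (idx=2), then shift=0, then (idx=3), then shift=0, then (idx=4), then shift=0, then (idx=5), then shift=0, then count=0, then returns -3; score_new runs total=4, then count=8, then (!((step - base) == (4 + count))) is true, then total=-3, then shift=0, then delta=-9, then shift=0, then result=-9, then shift=0, then extra=-9, then shift=0, then delta2=-9, then shift=0, then count=0, then returns -3; both end at -3.
Checked all 192 inputs in the declared domain: the outputs agree on every one.
verdict: equivalent
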